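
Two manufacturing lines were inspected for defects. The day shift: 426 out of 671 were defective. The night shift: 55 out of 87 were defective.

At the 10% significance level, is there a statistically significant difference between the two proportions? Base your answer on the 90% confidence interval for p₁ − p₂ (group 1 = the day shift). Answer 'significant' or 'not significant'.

not significant

Sample proportions: 426/671 = 0.6349, 55/87 = 0.6322.
Each SE is √(p̂(1−p̂)/n): √(0.6349·0.3651/671) = 0.01859 and √(0.6322·0.3678/87) = 0.05170.
SE(p̂₁ − p̂₂) = √(SE₁² + SE₂²) = √(0.0003455881 + 0.00267289) = 0.05494, since the two samples are independent.
At 90% confidence z* = 1.645; margin = 1.645 × 0.05494 = 0.09038.
The difference is 0.6349 − 0.6322 = 0.0027, so the interval is 0.0027 ± 0.09038 = (-0.08768, 0.09308).
The interval (-0.08768, 0.09308) contains 0, so the difference is not significant.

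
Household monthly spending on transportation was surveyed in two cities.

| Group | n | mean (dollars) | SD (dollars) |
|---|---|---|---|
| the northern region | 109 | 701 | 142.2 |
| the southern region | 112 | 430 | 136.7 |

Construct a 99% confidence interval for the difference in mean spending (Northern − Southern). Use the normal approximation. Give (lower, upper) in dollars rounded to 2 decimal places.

(222.65, 319.35)

Per-group SEs: s₁/√n₁ = 142.2/√109 = 13.6203, s₂/√n₂ = 136.7/√112 = 12.9169.
Unpooled SE of the difference: √(185.51257209 + 166.84630561) = 18.7712.
Margin of error = z* · SE = 2.576 × 18.7712 = 48.3546.
x̄₁ − x̄₂ = 701 − 430 = 271.0000.
CI: 271.0000 ± 48.3546 = (222.65, 319.35).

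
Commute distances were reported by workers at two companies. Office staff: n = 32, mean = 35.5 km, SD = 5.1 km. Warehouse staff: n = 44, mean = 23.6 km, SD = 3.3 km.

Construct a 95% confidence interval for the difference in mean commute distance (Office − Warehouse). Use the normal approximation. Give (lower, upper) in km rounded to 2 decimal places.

SE₁ = s₁/√n₁ = 5.1/√32 = 0.9016; SE₂ = 3.3/√44 = 0.4975.
Independent samples, unequal variances: SE_diff = √(SE₁² + SE₂²) = √(0.81288256 + 0.24750625) = 1.0298.
z* = 1.960, so margin of error = 1.960 × 1.0298 = 2.0184.
Difference in means = 35.5 − 23.6 = 11.9000.
11.9000 ± 2.0184 → (9.88, 13.92).

(9.88, 13.92)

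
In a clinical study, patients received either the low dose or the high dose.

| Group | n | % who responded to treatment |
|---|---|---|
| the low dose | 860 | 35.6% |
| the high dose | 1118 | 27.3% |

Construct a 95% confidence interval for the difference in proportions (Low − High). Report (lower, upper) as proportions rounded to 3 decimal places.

The two standard errors are √(0.3560×0.6440/860) = 0.01633 and √(0.2730×0.7270/1118) = 0.01332.
Because the samples are independent, SE_diff = √(0.01633² + 0.01332²) = 0.02107.
Using z* = 1.960 for 95%, ME = 1.960 × 0.02107 = 0.04130.
p̂₁ − p̂₂ = 0.0830; interval 0.0830 ± 0.04130 gives (0.042, 0.124).

(0.042, 0.124)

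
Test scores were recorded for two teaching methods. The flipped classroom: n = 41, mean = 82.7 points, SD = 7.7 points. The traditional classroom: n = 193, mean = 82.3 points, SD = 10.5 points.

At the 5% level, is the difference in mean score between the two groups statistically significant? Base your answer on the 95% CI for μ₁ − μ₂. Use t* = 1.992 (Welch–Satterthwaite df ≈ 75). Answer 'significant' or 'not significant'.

Standard errors of each mean: 7.7/√41 = 1.2025 and 10.5/√193 = 0.7558.
SE(x̄₁ − x̄₂) = √(1.2025² + 0.7558²) = 1.4203 for independent samples with unequal variances.
With t* = 1.992, the margin is 1.992 × 1.4203 = 2.8292.
x̄₁ − x̄₂ = 82.7 − 82.3 = 0.4000; the interval is 0.4000 ± 2.8292 = (-2.4292, 3.2292).
The interval (-2.4292, 3.2292) contains 0, so the difference is not significant.

not significant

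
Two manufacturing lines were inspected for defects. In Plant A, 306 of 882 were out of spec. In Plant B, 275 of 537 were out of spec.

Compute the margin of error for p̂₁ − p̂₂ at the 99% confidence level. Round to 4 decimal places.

Sample proportions: 306/882 = 0.3469, 275/537 = 0.5121.
Each SE is √(p̂(1−p̂)/n): √(0.3469·0.6531/882) = 0.01603 and √(0.5121·0.4879/537) = 0.02157.
SE(p̂₁ − p̂₂) = √(SE₁² + SE₂²) = √(0.0002569609 + 0.0004652649) = 0.02687, since the two samples are independent.
At 99% confidence z* = 2.576; margin = 2.576 × 0.02687 = 0.06922.

0.0692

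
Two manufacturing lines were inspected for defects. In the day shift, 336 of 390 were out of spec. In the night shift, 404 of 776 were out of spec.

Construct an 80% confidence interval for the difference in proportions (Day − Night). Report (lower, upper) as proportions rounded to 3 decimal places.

Sample proportions: 336/390 = 0.8615, 404/776 = 0.5206.
Each SE is √(p̂(1−p̂)/n): √(0.8615·0.1385/390) = 0.01749 and √(0.5206·0.4794/776) = 0.01793.
SE(p̂₁ − p̂₂) = √(SE₁² + SE₂²) = √(0.0003059001 + 0.0003214849) = 0.02505, since the two samples are independent.
At 80% confidence z* = 1.282; margin = 1.282 × 0.02505 = 0.03211.
The difference is 0.8615 − 0.5206 = 0.3409, so the interval is 0.3409 ± 0.03211 = (0.309, 0.373).

(0.309, 0.373)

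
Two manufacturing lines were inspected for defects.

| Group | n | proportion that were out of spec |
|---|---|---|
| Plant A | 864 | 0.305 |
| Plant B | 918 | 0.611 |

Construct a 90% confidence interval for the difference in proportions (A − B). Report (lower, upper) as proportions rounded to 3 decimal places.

The two standard errors are √(0.3050×0.6950/864) = 0.01566 and √(0.6110×0.3890/918) = 0.01609.
Because the samples are independent, SE_diff = √(0.01566² + 0.01609²) = 0.02245.
Using z* = 1.645 for 90%, ME = 1.645 × 0.02245 = 0.03693.
p̂₁ − p̂₂ = -0.3060; interval -0.3060 ± 0.03693 gives (-0.343, -0.269).

(-0.343, -0.269)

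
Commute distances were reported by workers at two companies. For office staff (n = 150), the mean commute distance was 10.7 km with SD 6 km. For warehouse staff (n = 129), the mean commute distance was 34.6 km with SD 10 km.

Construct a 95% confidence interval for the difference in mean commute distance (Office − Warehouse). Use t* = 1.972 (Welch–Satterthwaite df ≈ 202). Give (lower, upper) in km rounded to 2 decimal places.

(-25.89, -21.91)

Standard errors of each mean: 6/√150 = 0.4899 and 10/√129 = 0.8805.
SE(x̄₁ − x̄₂) = √(0.4899² + 0.8805²) = 1.0076 for independent samples with unequal variances.
With t* = 1.972, the margin is 1.972 × 1.0076 = 1.9870.
x̄₁ − x̄₂ = 10.7 − 34.6 = -23.9000; the interval is -23.9000 ± 1.9870 = (-25.89, -21.91).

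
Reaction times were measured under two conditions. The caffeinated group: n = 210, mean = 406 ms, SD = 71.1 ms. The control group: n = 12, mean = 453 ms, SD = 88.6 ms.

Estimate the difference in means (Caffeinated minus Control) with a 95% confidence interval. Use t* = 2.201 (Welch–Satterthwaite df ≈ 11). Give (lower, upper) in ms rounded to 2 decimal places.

Per-group SEs: s₁/√n₁ = 71.1/√210 = 4.9064, s₂/√n₂ = 88.6/√12 = 25.5766.
Unpooled SE of the difference: √(24.07276096 + 654.16246756) = 26.0429.
Margin of error = t* · SE = 2.201 × 26.0429 = 57.3204.
x̄₁ − x̄₂ = 406 − 453 = -47.0000.
CI: -47.0000 ± 57.3204 = (-104.32, 10.32).

(-104.32, 10.32)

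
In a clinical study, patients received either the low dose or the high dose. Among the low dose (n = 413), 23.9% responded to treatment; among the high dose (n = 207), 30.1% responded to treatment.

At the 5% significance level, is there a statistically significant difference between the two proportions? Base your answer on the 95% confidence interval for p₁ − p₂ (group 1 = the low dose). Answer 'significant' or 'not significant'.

not significant

SE₁ = √(p̂₁(1−p̂₁)/n₁) = √(0.2390·0.7610/413) = 0.02099; SE₂ = √(0.3010·0.6990/207) = 0.03188.
Independent samples: SE of the difference = √(SE₁² + SE₂²) = √(0.0004405801 + 0.0010163344) = 0.03817.
z* for 95% confidence is 1.960, so the margin of error is 1.960 × 0.03817 = 0.07481.
Point estimate p̂₁ − p̂₂ = 0.2390 − 0.3010 = -0.0620.
-0.0620 ± 0.07481 → (-0.13681, 0.01281).
The interval (-0.13681, 0.01281) contains 0, so the difference is not significant.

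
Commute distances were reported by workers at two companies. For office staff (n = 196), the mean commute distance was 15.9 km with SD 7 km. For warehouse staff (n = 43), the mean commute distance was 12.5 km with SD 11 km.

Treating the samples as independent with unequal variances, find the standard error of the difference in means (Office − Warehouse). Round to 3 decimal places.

SE₁ = s₁/√n₁ = 7/√196 = 0.5000; SE₂ = 11/√43 = 1.6775.
Independent samples, unequal variances: SE_diff = √(SE₁² + SE₂²) = √(0.25 + 2.81400625) = 1.7504.

1.750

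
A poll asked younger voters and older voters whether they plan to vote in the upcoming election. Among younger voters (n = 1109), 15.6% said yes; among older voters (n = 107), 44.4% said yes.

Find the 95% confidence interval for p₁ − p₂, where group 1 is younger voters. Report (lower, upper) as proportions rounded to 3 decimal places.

Each SE is √(p̂(1−p̂)/n): √(0.1560·0.8440/1109) = 0.01090 and √(0.4440·0.5560/107) = 0.04803.
SE(p̂₁ − p̂₂) = √(SE₁² + SE₂²) = √(0.00011881 + 0.0023068809) = 0.04925, since the two samples are independent.
At 95% confidence z* = 1.960; margin = 1.960 × 0.04925 = 0.09653.
The difference is 0.1560 − 0.4440 = -0.2880, so the interval is -0.2880 ± 0.09653 = (-0.385, -0.191).

(-0.385, -0.191)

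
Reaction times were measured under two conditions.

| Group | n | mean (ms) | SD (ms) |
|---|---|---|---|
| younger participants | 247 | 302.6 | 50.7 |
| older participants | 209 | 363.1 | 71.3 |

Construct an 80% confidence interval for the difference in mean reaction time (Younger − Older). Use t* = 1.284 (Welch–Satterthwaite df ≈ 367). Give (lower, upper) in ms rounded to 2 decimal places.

(-68.07, -52.93)

Per-group SEs: s₁/√n₁ = 50.7/√247 = 3.2260, s₂/√n₂ = 71.3/√209 = 4.9319.
Unpooled SE of the difference: √(10.407076 + 24.32363761) = 5.8933.
Margin of error = t* · SE = 1.284 × 5.8933 = 7.5670.
x̄₁ − x̄₂ = 302.6 − 363.1 = -60.5000.
CI: -60.5000 ± 7.5670 = (-68.07, -52.93).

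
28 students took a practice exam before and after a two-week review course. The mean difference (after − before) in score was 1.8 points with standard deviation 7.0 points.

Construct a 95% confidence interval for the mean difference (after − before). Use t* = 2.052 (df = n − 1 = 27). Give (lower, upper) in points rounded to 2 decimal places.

(-0.91, 4.51)

This is a matched-pairs design, so SE = s_d/√n = 7.0/√28 = 1.3229.
Margin = 2.052 × 1.3229 = 2.7146; the interval is 1.8 ± 2.7146 = (-0.91, 4.51).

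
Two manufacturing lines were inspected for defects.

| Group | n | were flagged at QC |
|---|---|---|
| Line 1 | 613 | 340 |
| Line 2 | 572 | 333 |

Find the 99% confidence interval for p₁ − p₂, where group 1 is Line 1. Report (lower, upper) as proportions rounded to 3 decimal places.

(-0.102, 0.047)

First, p̂₁ = 340/613 = 0.5546; p̂₂ = 333/572 = 0.5822.
The two standard errors are √(0.5546×0.4454/613) = 0.02007 and √(0.5822×0.4178/572) = 0.02062.
Because the samples are independent, SE_diff = √(0.02007² + 0.02062²) = 0.02877.
Using z* = 2.576 for 99%, ME = 2.576 × 0.02877 = 0.07411.
p̂₁ − p̂₂ = -0.0276; interval -0.0276 ± 0.07411 gives (-0.102, 0.047).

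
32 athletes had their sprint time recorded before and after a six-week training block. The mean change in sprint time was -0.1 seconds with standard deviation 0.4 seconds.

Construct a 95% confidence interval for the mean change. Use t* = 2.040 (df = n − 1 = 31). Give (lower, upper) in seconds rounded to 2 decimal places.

Paired design: SE = s_d/√n = 0.4/√32 = 0.0707.
t* = 2.040; margin of error = 2.040 × 0.0707 = 0.1442.
-0.1 ± 0.1442 → (-0.24, 0.04).

(-0.24, 0.04)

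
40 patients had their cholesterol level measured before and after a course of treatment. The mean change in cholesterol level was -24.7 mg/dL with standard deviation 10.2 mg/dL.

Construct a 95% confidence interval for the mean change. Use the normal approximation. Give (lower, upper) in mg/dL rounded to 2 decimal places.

(-27.86, -21.54)

This is a matched-pairs design, so SE = s_d/√n = 10.2/√40 = 1.6128.
Margin = 1.960 × 1.6128 = 3.1611; the interval is -24.7 ± 3.1611 = (-27.86, -21.54).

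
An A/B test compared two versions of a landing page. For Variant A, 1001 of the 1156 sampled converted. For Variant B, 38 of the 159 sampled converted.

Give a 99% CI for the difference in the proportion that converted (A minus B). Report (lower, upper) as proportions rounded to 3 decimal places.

(0.536, 0.718)

First, p̂₁ = 1001/1156 = 0.8659; p̂₂ = 38/159 = 0.2390.
The two standard errors are √(0.8659×0.1341/1156) = 0.01002 and √(0.2390×0.7610/159) = 0.03382.
Because the samples are independent, SE_diff = √(0.01002² + 0.03382²) = 0.03527.
Using z* = 2.576 for 99%, ME = 2.576 × 0.03527 = 0.09086.
p̂₁ − p̂₂ = 0.6269; interval 0.6269 ± 0.09086 gives (0.536, 0.718).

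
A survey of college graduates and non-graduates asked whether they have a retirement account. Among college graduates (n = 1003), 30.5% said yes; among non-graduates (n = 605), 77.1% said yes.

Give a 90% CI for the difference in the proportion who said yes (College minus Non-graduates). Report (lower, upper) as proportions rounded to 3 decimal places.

SE₁ = √(p̂₁(1−p̂₁)/n₁) = √(0.3050·0.6950/1003) = 0.01454; SE₂ = √(0.7710·0.2290/605) = 0.01708.
Independent samples: SE of the difference = √(SE₁² + SE₂²) = √(0.0002114116 + 0.0002917264) = 0.02243.
z* for 90% confidence is 1.645, so the margin of error is 1.645 × 0.02243 = 0.03690.
Point estimate p̂₁ − p̂₂ = 0.3050 − 0.7710 = -0.4660.
-0.4660 ± 0.03690 → (-0.503, -0.429).

(-0.503, -0.429)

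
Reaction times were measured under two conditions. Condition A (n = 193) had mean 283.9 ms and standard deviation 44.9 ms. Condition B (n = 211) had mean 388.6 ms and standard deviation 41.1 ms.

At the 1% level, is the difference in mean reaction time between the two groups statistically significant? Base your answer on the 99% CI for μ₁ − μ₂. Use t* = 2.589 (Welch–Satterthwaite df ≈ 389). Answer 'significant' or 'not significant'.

significant

SE₁ = s₁/√n₁ = 44.9/√193 = 3.2320; SE₂ = 41.1/√211 = 2.8294.
Independent samples, unequal variances: SE_diff = √(SE₁² + SE₂²) = √(10.445824 + 8.00550436) = 4.2955.
t* = 2.589, so margin of error = 2.589 × 4.2955 = 11.1210.
Difference in means = 283.9 − 388.6 = -104.7000.
-104.7000 ± 11.1210 → (-115.8210, -93.5790).
The interval (-115.8210, -93.5790) does not contain 0, so the difference is significant.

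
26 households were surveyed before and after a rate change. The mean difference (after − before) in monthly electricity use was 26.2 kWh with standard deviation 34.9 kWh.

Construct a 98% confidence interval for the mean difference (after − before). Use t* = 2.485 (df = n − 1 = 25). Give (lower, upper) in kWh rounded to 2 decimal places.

(9.19, 43.21)

Paired design: SE = s_d/√n = 34.9/√26 = 6.8445.
t* = 2.485; margin of error = 2.485 × 6.8445 = 17.0086.
26.2 ± 17.0086 → (9.19, 43.21).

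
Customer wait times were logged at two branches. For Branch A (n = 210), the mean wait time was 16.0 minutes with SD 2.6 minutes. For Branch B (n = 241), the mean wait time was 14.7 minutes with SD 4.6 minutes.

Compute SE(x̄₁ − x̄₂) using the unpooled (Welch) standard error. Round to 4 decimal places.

0.3464

Per-group SEs: s₁/√n₁ = 2.6/√210 = 0.1794, s₂/√n₂ = 4.6/√241 = 0.2963.
Unpooled SE of the difference: √(0.03218436 + 0.08779369) = 0.3464.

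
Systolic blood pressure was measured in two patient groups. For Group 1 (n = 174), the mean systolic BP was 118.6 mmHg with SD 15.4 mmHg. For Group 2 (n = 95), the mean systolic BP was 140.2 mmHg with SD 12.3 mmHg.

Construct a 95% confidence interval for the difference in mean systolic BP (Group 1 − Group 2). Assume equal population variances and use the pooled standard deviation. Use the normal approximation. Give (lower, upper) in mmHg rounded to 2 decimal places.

(-25.20, -18.00)

s_p = √[((n₁−1)s₁² + (n₂−1)s₂²)/(n₁+n₂−2)] = √[(173·15.4² + 94·12.3²)/267] = 14.3850.
SE = 14.3850·√(1/174 + 1/95) = 1.8351.
With z* = 1.960, margin = 1.960 × 1.8351 = 3.5968.
x̄₁ − x̄₂ = 118.6 − 140.2 = -21.6000; interval -21.6000 ± 3.5968 = (-25.20, -18.00).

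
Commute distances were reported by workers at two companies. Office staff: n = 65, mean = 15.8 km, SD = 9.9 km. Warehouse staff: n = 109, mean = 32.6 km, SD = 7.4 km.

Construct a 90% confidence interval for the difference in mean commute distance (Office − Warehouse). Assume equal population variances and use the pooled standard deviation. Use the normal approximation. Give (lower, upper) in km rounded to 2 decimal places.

(-18.97, -14.63)

Pooled variance s_p² = [64·9.9² + 108·7.4²] / (65+109−2) = 70.8530, so s_p = 8.4174.
SE_diff = s_p·√(1/n₁ + 1/n₂) = 8.4174·√(1/65 + 1/109) = 1.3191.
z* = 1.645; margin = 1.645 × 1.3191 = 2.1699.
Difference = 15.8 − 32.6 = -16.8000.
-16.8000 ± 2.1699 → (-18.97, -14.63).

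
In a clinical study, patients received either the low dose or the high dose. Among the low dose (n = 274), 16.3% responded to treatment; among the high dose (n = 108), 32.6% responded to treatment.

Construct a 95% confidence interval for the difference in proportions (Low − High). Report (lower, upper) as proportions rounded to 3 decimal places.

The two standard errors are √(0.1630×0.8370/274) = 0.02231 and √(0.3260×0.6740/108) = 0.04511.
Because the samples are independent, SE_diff = √(0.02231² + 0.04511²) = 0.05033.
Using z* = 1.960 for 95%, ME = 1.960 × 0.05033 = 0.09865.
p̂₁ − p̂₂ = -0.1630; interval -0.1630 ± 0.09865 gives (-0.262, -0.064).

(-0.262, -0.064)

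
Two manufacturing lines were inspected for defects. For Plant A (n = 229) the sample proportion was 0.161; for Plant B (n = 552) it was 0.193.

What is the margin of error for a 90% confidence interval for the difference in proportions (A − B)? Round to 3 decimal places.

SE₁ = √(p̂₁(1−p̂₁)/n₁) = √(0.1610·0.8390/229) = 0.02429; SE₂ = √(0.1930·0.8070/552) = 0.01680.
Independent samples: SE of the difference = √(SE₁² + SE₂²) = √(0.0005900041 + 0.00028224) = 0.02953.
z* for 90% confidence is 1.645, so the margin of error is 1.645 × 0.02953 = 0.04858.

0.049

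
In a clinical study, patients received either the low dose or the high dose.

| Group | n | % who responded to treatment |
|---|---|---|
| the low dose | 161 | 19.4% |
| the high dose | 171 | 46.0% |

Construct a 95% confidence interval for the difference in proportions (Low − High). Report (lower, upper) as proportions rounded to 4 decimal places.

(-0.3625, -0.1695)

Each SE is √(p̂(1−p̂)/n): √(0.1940·0.8060/161) = 0.03116 and √(0.4600·0.5400/171) = 0.03811.
SE(p̂₁ − p̂₂) = √(SE₁² + SE₂²) = √(0.0009709456 + 0.0014523721) = 0.04923, since the two samples are independent.
At 95% confidence z* = 1.960; margin = 1.960 × 0.04923 = 0.09649.
The difference is 0.1940 − 0.4600 = -0.2660, so the interval is -0.2660 ± 0.09649 = (-0.3625, -0.1695).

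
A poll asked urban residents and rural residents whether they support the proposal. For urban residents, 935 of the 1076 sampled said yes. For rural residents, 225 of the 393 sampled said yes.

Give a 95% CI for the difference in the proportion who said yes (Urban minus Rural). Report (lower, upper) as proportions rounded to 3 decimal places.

p̂₁ = 935/1076 = 0.8690 and p̂₂ = 225/393 = 0.5725.
SE₁ = √(p̂₁(1−p̂₁)/n₁) = √(0.8690·0.1310/1076) = 0.01029; SE₂ = √(0.5725·0.4275/393) = 0.02496.
Independent samples: SE of the difference = √(SE₁² + SE₂²) = √(0.0001058841 + 0.0006230016) = 0.02700.
z* for 95% confidence is 1.960, so the margin of error is 1.960 × 0.02700 = 0.05292.
Point estimate p̂₁ − p̂₂ = 0.8690 − 0.5725 = 0.2965.
0.2965 ± 0.05292 → (0.244, 0.349).

(0.244, 0.349)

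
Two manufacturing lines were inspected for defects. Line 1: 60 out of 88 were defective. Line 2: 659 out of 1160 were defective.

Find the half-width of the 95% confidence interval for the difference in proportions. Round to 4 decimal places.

0.1014

Sample proportions: 60/88 = 0.6818, 659/1160 = 0.5681.
Each SE is √(p̂(1−p̂)/n): √(0.6818·0.3182/88) = 0.04965 and √(0.5681·0.4319/1160) = 0.01454.
SE(p̂₁ − p̂₂) = √(SE₁² + SE₂²) = √(0.0024651225 + 0.0002114116) = 0.05174, since the two samples are independent.
At 95% confidence z* = 1.960; margin = 1.960 × 0.05174 = 0.10141.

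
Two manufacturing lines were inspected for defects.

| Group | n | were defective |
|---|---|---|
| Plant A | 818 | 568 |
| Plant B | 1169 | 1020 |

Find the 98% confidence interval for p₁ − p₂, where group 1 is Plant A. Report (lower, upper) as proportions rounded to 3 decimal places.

(-0.222, -0.134)

First, p̂₁ = 568/818 = 0.6944; p̂₂ = 1020/1169 = 0.8725.
The two standard errors are √(0.6944×0.3056/818) = 0.01611 and √(0.8725×0.1275/1169) = 0.00976.
Because the samples are independent, SE_diff = √(0.01611² + 0.00976²) = 0.01884.
Using z* = 2.326 for 98%, ME = 2.326 × 0.01884 = 0.04382.
p̂₁ − p̂₂ = -0.1781; interval -0.1781 ± 0.04382 gives (-0.222, -0.134).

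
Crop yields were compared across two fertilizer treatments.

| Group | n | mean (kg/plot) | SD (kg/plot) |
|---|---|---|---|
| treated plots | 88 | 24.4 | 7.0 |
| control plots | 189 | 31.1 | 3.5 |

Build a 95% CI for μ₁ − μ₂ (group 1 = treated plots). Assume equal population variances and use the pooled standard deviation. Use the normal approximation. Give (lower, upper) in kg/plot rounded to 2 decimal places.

(-7.94, -5.46)

Pooled variance s_p² = [87·7.0² + 188·3.5²] / (88+189−2) = 23.8764, so s_p = 4.8863.
SE_diff = s_p·√(1/n₁ + 1/n₂) = 4.8863·√(1/88 + 1/189) = 0.6306.
z* = 1.960; margin = 1.960 × 0.6306 = 1.2360.
Difference = 24.4 − 31.1 = -6.7000.
-6.7000 ± 1.2360 → (-7.94, -5.46).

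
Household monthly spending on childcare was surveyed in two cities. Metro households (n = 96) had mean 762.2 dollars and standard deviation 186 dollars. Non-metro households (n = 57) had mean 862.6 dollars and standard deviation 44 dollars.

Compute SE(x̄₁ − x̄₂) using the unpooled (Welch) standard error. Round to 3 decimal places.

Standard errors of each mean: 186/√96 = 18.9835 and 44/√57 = 5.8279.
SE(x̄₁ − x̄₂) = √(18.9835² + 5.8279²) = 19.8579 for independent samples with unequal variances.

19.858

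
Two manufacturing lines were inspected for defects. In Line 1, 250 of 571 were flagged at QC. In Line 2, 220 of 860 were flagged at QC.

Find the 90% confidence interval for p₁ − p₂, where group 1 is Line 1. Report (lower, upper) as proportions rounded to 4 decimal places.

Sample proportions: 250/571 = 0.4378, 220/860 = 0.2558.
Each SE is √(p̂(1−p̂)/n): √(0.4378·0.5622/571) = 0.02076 and √(0.2558·0.7442/860) = 0.01488.
SE(p̂₁ − p̂₂) = √(SE₁² + SE₂²) = √(0.0004309776 + 0.0002214144) = 0.02554, since the two samples are independent.
At 90% confidence z* = 1.645; margin = 1.645 × 0.02554 = 0.04201.
The difference is 0.4378 − 0.2558 = 0.1820, so the interval is 0.1820 ± 0.04201 = (0.1400, 0.2240).

(0.1400, 0.2240)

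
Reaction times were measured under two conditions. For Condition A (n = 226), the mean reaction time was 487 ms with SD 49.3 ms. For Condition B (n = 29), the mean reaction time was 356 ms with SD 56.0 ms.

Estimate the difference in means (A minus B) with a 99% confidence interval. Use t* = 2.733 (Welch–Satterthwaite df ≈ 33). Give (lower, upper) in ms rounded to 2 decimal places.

Per-group SEs: s₁/√n₁ = 49.3/√226 = 3.2794, s₂/√n₂ = 56.0/√29 = 10.3989.
Unpooled SE of the difference: √(10.75446436 + 108.13712121) = 10.9037.
Margin of error = t* · SE = 2.733 × 10.9037 = 29.7998.
x̄₁ − x̄₂ = 487 − 356 = 131.0000.
CI: 131.0000 ± 29.7998 = (101.20, 160.80).

(101.20, 160.80)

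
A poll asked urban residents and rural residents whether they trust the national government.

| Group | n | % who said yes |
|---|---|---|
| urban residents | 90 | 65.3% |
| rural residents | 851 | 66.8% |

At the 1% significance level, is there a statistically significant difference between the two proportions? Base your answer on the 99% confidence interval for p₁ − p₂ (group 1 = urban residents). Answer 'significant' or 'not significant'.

not significant

Each SE is √(p̂(1−p̂)/n): √(0.6530·0.3470/90) = 0.05018 and √(0.6680·0.3320/851) = 0.01614.
SE(p̂₁ − p̂₂) = √(SE₁² + SE₂²) = √(0.0025180324 + 0.0002604996) = 0.05271, since the two samples are independent.
At 99% confidence z* = 2.576; margin = 2.576 × 0.05271 = 0.13578.
The difference is 0.6530 − 0.6680 = -0.0150, so the interval is -0.0150 ± 0.13578 = (-0.15078, 0.12078).
The interval (-0.15078, 0.12078) contains 0, so the difference is not significant.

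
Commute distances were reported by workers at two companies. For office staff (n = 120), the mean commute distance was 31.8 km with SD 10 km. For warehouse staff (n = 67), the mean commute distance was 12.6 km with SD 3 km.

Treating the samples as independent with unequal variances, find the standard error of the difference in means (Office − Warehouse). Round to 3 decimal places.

Standard errors of each mean: 10/√120 = 0.9129 and 3/√67 = 0.3665.
SE(x̄₁ − x̄₂) = √(0.9129² + 0.3665²) = 0.9837 for independent samples with unequal variances.

0.984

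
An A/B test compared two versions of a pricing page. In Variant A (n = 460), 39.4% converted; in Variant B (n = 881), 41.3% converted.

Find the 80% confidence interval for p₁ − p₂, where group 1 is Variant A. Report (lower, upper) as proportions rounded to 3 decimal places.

Each SE is √(p̂(1−p̂)/n): √(0.3940·0.6060/460) = 0.02278 and √(0.4130·0.5870/881) = 0.01659.
SE(p̂₁ − p̂₂) = √(SE₁² + SE₂²) = √(0.0005189284 + 0.0002752281) = 0.02818, since the two samples are independent.
At 80% confidence z* = 1.282; margin = 1.282 × 0.02818 = 0.03613.
The difference is 0.3940 − 0.4130 = -0.0190, so the interval is -0.0190 ± 0.03613 = (-0.055, 0.017).

(-0.055, 0.017)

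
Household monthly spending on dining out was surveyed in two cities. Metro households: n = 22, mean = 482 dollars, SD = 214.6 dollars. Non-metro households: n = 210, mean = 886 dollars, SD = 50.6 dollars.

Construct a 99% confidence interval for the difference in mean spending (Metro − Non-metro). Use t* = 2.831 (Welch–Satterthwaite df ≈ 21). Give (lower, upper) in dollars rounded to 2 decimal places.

Standard errors of each mean: 214.6/√22 = 45.7529 and 50.6/√210 = 3.4917.
SE(x̄₁ − x̄₂) = √(45.7529² + 3.4917²) = 45.8859 for independent samples with unequal variances.
With t* = 2.831, the margin is 2.831 × 45.8859 = 129.9030.
x̄₁ − x̄₂ = 482 − 886 = -404.0000; the interval is -404.0000 ± 129.9030 = (-533.90, -274.10).

(-533.90, -274.10)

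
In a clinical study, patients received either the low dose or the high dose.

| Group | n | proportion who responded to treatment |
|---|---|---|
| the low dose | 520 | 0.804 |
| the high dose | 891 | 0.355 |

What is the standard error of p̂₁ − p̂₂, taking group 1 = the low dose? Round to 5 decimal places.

0.02367

Each SE is √(p̂(1−p̂)/n): √(0.8040·0.1960/520) = 0.01741 and √(0.3550·0.6450/891) = 0.01603.
SE(p̂₁ − p̂₂) = √(SE₁² + SE₂²) = √(0.0003031081 + 0.0002569609) = 0.02367, since the two samples are independent.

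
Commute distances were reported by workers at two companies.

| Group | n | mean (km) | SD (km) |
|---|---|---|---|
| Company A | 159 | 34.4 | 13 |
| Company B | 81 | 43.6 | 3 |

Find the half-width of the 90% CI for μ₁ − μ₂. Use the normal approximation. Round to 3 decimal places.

1.782

SE₁ = s₁/√n₁ = 13/√159 = 1.0310; SE₂ = 3/√81 = 0.3333.
Independent samples, unequal variances: SE_diff = √(SE₁² + SE₂²) = √(1.062961 + 0.11108889) = 1.0835.
z* = 1.645, so margin of error = 1.645 × 1.0835 = 1.7824.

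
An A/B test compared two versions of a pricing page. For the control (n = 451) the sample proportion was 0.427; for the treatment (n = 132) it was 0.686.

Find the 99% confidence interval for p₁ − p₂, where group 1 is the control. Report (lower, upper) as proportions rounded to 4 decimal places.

(-0.3791, -0.1389)

SE₁ = √(p̂₁(1−p̂₁)/n₁) = √(0.4270·0.5730/451) = 0.02329; SE₂ = √(0.6860·0.3140/132) = 0.04040.
Independent samples: SE of the difference = √(SE₁² + SE₂²) = √(0.0005424241 + 0.00163216) = 0.04663.
z* for 99% confidence is 2.576, so the margin of error is 2.576 × 0.04663 = 0.12012.
Point estimate p̂₁ − p̂₂ = 0.4270 − 0.6860 = -0.2590.
-0.2590 ± 0.12012 → (-0.3791, -0.1389).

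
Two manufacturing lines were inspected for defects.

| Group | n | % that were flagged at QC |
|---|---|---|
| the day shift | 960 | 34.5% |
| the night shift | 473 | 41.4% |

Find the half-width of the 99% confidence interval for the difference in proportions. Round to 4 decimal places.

0.0705

The two standard errors are √(0.3450×0.6550/960) = 0.01534 and √(0.4140×0.5860/473) = 0.02265.
Because the samples are independent, SE_diff = √(0.01534² + 0.02265²) = 0.02736.
Using z* = 2.576 for 99%, ME = 2.576 × 0.02736 = 0.07048.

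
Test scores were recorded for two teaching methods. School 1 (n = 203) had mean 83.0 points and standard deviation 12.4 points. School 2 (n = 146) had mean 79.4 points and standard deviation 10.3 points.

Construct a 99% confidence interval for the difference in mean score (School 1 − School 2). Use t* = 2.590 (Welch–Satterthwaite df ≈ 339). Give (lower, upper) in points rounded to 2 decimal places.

Per-group SEs: s₁/√n₁ = 12.4/√203 = 0.8703, s₂/√n₂ = 10.3/√146 = 0.8524.
Unpooled SE of the difference: √(0.75742209 + 0.72658576) = 1.2182.
Margin of error = t* · SE = 2.590 × 1.2182 = 3.1551.
x̄₁ − x̄₂ = 83.0 − 79.4 = 3.6000.
CI: 3.6000 ± 3.1551 = (0.44, 6.76).

(0.44, 6.76)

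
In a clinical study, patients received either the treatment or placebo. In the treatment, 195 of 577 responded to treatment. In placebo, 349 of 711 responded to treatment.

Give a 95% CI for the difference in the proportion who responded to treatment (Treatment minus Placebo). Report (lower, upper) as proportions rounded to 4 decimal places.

Sample proportions: 195/577 = 0.3380, 349/711 = 0.4909.
Each SE is √(p̂(1−p̂)/n): √(0.3380·0.6620/577) = 0.01969 and √(0.4909·0.5091/711) = 0.01875.
SE(p̂₁ − p̂₂) = √(SE₁² + SE₂²) = √(0.0003876961 + 0.0003515625) = 0.02719, since the two samples are independent.
At 95% confidence z* = 1.960; margin = 1.960 × 0.02719 = 0.05329.
The difference is 0.3380 − 0.4909 = -0.1529, so the interval is -0.1529 ± 0.05329 = (-0.2062, -0.0996).

(-0.2062, -0.0996)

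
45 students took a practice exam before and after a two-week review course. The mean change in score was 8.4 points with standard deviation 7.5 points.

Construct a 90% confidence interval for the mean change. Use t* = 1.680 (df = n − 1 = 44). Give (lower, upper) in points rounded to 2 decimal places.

(6.52, 10.28)

This is a matched-pairs design, so SE = s_d/√n = 7.5/√45 = 1.1180.
Margin = 1.680 × 1.1180 = 1.8782; the interval is 8.4 ± 1.8782 = (6.52, 10.28).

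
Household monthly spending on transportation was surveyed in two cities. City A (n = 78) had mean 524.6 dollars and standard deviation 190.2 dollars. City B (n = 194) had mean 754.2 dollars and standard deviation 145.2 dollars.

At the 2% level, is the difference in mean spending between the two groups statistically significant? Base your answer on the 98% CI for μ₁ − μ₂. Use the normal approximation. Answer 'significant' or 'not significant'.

Per-group SEs: s₁/√n₁ = 190.2/√78 = 21.5359, s₂/√n₂ = 145.2/√194 = 10.4248.
Unpooled SE of the difference: √(463.79498881 + 108.67645504) = 23.9264.
Margin of error = z* · SE = 2.326 × 23.9264 = 55.6528.
x̄₁ − x̄₂ = 524.6 − 754.2 = -229.6000.
CI: -229.6000 ± 55.6528 = (-285.2528, -173.9472).
The interval (-285.2528, -173.9472) does not contain 0, so the difference is significant.

significant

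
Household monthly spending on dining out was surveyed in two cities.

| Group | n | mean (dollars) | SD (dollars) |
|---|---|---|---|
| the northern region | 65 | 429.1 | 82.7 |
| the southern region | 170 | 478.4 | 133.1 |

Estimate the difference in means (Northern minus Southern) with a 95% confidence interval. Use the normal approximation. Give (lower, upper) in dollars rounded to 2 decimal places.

SE₁ = s₁/√n₁ = 82.7/√65 = 10.2577; SE₂ = 133.1/√170 = 10.2083.
Independent samples, unequal variances: SE_diff = √(SE₁² + SE₂²) = √(105.22040929 + 104.20938889) = 14.4717.
z* = 1.960, so margin of error = 1.960 × 14.4717 = 28.3645.
Difference in means = 429.1 − 478.4 = -49.3000.
-49.3000 ± 28.3645 → (-77.66, -20.94).

(-77.66, -20.94)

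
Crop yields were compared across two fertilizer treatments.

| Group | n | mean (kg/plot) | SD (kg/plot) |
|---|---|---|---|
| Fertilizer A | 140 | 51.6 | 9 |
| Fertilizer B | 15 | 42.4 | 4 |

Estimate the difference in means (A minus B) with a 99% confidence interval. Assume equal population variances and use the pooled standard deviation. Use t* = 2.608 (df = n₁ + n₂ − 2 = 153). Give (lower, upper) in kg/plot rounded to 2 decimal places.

s_p = √[((n₁−1)s₁² + (n₂−1)s₂²)/(n₁+n₂−2)] = √[(139·9² + 14·4²)/153] = 8.6633.
SE = 8.6633·√(1/140 + 1/15) = 2.3536.
With t* = 2.608, margin = 2.608 × 2.3536 = 6.1382.
x̄₁ − x̄₂ = 51.6 − 42.4 = 9.2000; interval 9.2000 ± 6.1382 = (3.06, 15.34).

(3.06, 15.34)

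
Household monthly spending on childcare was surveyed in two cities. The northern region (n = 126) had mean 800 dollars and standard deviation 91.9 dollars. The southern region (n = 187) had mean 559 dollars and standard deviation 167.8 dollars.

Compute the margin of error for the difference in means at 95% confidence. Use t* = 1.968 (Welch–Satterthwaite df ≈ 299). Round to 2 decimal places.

Per-group SEs: s₁/√n₁ = 91.9/√126 = 8.1871, s₂/√n₂ = 167.8/√187 = 12.2708.
Unpooled SE of the difference: √(67.02860641 + 150.57253264) = 14.7513.
Margin of error = t* · SE = 1.968 × 14.7513 = 29.0306.

29.03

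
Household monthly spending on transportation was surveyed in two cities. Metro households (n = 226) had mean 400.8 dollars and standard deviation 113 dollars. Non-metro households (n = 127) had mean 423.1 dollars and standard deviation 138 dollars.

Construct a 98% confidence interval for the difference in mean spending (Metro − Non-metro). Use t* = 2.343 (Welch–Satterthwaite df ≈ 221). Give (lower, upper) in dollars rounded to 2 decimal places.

(-55.97, 11.37)

Standard errors of each mean: 113/√226 = 7.5166 and 138/√127 = 12.2455.
SE(x̄₁ − x̄₂) = √(7.5166² + 12.2455²) = 14.3684 for independent samples with unequal variances.
With t* = 2.343, the margin is 2.343 × 14.3684 = 33.6652.
x̄₁ − x̄₂ = 400.8 − 423.1 = -22.3000; the interval is -22.3000 ± 33.6652 = (-55.97, 11.37).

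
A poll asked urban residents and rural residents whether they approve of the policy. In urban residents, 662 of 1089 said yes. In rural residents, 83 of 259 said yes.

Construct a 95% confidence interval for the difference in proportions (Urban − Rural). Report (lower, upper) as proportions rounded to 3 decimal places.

p̂₁ = 662/1089 = 0.6079 and p̂₂ = 83/259 = 0.3205.
SE₁ = √(p̂₁(1−p̂₁)/n₁) = √(0.6079·0.3921/1089) = 0.01479; SE₂ = √(0.3205·0.6795/259) = 0.02900.
Independent samples: SE of the difference = √(SE₁² + SE₂²) = √(0.0002187441 + 0.000841) = 0.03255.
z* for 95% confidence is 1.960, so the margin of error is 1.960 × 0.03255 = 0.06380.
Point estimate p̂₁ − p̂₂ = 0.6079 − 0.3205 = 0.2874.
0.2874 ± 0.06380 → (0.224, 0.351).

(0.224, 0.351)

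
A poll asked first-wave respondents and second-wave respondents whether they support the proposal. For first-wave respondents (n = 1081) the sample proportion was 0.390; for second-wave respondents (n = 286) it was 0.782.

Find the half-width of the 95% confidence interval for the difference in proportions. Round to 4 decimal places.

0.0560

Each SE is √(p̂(1−p̂)/n): √(0.3900·0.6100/1081) = 0.01483 and √(0.7820·0.2180/286) = 0.02441.
SE(p̂₁ − p̂₂) = √(SE₁² + SE₂²) = √(0.0002199289 + 0.0005958481) = 0.02856, since the two samples are independent.
At 95% confidence z* = 1.960; margin = 1.960 × 0.02856 = 0.05598.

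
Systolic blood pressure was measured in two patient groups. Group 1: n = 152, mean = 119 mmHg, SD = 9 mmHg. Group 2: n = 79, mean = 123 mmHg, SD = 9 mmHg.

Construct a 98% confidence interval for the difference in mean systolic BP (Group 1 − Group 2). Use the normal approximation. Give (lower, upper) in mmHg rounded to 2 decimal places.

Standard errors of each mean: 9/√152 = 0.7300 and 9/√79 = 1.0126.
SE(x̄₁ − x̄₂) = √(0.7300² + 1.0126²) = 1.2483 for independent samples with unequal variances.
With z* = 2.326, the margin is 2.326 × 1.2483 = 2.9035.
x̄₁ − x̄₂ = 119 − 123 = -4.0000; the interval is -4.0000 ± 2.9035 = (-6.90, -1.10).

(-6.90, -1.10)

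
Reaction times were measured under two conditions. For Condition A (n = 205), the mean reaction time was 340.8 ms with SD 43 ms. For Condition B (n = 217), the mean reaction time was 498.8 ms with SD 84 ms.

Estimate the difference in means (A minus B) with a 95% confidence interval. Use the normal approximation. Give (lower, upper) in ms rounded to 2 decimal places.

Per-group SEs: s₁/√n₁ = 43/√205 = 3.0033, s₂/√n₂ = 84/√217 = 5.7023.
Unpooled SE of the difference: √(9.01981089 + 32.51622529) = 6.4448.
Margin of error = z* · SE = 1.960 × 6.4448 = 12.6318.
x̄₁ − x̄₂ = 340.8 − 498.8 = -158.0000.
CI: -158.0000 ± 12.6318 = (-170.63, -145.37).

(-170.63, -145.37)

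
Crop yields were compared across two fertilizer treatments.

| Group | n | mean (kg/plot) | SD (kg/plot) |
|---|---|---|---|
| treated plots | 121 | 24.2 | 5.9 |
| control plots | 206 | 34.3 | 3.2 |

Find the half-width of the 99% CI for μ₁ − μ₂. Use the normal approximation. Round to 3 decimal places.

SE₁ = s₁/√n₁ = 5.9/√121 = 0.5364; SE₂ = 3.2/√206 = 0.2230.
Independent samples, unequal variances: SE_diff = √(SE₁² + SE₂²) = √(0.28772496 + 0.049729) = 0.5809.
z* = 2.576, so margin of error = 2.576 × 0.5809 = 1.4964.

1.496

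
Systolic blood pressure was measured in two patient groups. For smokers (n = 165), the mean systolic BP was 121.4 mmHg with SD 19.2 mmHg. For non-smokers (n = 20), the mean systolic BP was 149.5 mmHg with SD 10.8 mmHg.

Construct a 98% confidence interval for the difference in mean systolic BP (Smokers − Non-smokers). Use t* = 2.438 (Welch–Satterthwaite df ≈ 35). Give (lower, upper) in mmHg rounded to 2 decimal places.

Per-group SEs: s₁/√n₁ = 19.2/√165 = 1.4947, s₂/√n₂ = 10.8/√20 = 2.4150.
Unpooled SE of the difference: √(2.23412809 + 5.832225) = 2.8401.
Margin of error = t* · SE = 2.438 × 2.8401 = 6.9242.
x̄₁ − x̄₂ = 121.4 − 149.5 = -28.1000.
CI: -28.1000 ± 6.9242 = (-35.02, -21.18).

(-35.02, -21.18)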